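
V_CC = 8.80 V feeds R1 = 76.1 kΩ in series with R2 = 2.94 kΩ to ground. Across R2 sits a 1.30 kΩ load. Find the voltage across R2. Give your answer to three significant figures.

R2 ‖ R_L = (2.94 × 1.30)/(2.94 + 1.30) = 0.9014 kΩ.
Then V_out = V_CC · R2'/(R1 + R2') = 8.80 × 0.9014/77.00 = 0.1030 V.
(Unloaded it would be 0.327 V; the load pulls it down.)

V_out ≈ 0.103 V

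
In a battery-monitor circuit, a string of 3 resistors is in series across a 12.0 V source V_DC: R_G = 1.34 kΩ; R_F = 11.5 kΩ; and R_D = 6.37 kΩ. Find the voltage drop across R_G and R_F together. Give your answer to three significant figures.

V ≈ 8.02 V

Total series resistance ΣR = 1.34 + 11.5 + 6.37 = 19.21 kΩ.
R_{R_G..R_F} = 1.34 + 11.5 = 12.84 kΩ.
By the voltage-divider rule, V = 12.0 × 12.84/19.21 = 8.021 V.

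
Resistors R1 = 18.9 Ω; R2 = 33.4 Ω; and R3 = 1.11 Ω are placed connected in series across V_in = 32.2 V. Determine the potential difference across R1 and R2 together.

V ≈ 31.5 V

Series total: ΣR = 18.9 + 33.4 + 1.11 = 53.41 Ω.
R_{R1..R2} = 18.9 + 33.4 = 52.30 Ω.
V = V_in · R/ΣR = 32.2 × 0.9792 = 31.53 V.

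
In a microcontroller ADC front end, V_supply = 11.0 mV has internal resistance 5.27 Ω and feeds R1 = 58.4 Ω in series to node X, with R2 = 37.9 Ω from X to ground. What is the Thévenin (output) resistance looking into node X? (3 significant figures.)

R_th ≈ 23.8 Ω

R1' = 5.27 + 58.4 = 63.67 Ω (source resistance + R1).
Zeroing V_supply shorts the top of R1' to ground, so R_th = R1' ‖ R2 = 23.76 Ω.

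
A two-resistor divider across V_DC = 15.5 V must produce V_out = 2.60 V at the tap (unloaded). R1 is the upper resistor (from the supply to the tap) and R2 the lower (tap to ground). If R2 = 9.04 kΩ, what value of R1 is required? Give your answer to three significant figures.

R1 ≈ 44.9 kΩ

V_out/V_DC = R2/(R1+R2) = 0.1677.
Rearranging, R1 = R2·(1−k)/k = 9.04 × 4.962 = 44.85 kΩ.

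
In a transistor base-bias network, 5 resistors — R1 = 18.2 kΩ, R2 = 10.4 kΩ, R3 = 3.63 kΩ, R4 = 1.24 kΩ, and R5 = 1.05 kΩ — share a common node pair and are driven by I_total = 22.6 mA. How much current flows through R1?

Total conductance ΣG = 1/18.2 + 1/10.4 + 1/3.63 + 1/1.24 + 1/1.05 = 2.185 (units of 1/kΩ).
R1 takes the fraction G_k/ΣG = 0.05495/2.185 = 0.02514, so I = 22.6 × 0.02514 = 0.5682 mA.

I ≈ 0.568 mA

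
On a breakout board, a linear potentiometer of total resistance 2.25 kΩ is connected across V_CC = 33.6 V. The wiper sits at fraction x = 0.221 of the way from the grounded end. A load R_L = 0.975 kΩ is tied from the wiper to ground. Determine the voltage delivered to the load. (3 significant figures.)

Lower segment x·R_p = 0.4973 kΩ; upper segment (1−x)·R_p = 1.753 kΩ.
R_L loads the lower segment: effective lower R = 0.3293 kΩ.
Then V_out = V_CC · 0.3293/(1.753 + 0.3293) = 5.314 V.
(Unloaded: V_out = x·V_CC = 7.43 V.)

V_out ≈ 5.31 V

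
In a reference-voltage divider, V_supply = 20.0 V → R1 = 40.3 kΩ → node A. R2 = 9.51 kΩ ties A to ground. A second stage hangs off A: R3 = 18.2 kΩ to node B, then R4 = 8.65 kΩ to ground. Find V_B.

The second stage (R3 + R4 = 26.85 kΩ) loads node A in parallel with R2.
Effective lower resistance at A: R2 ‖ 26.85 = 7.023 kΩ.
First divider: V_A = V_supply · 7.023/(40.3 + 7.023) = 2.968 V.
V_B = V_A × 0.3222 = 0.9562 V.

V_B ≈ 0.956 V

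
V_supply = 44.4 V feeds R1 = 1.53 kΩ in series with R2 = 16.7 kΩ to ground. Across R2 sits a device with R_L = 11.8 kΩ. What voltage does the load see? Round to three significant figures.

The load sits in parallel with R2, giving an effective lower resistance R2' = R2·R_L/(R2+R_L) = 6.914 kΩ.
Then V_out = V_supply · R2'/(R1 + R2') = 44.4 × 6.914/8.444 = 36.36 V.

V_out ≈ 36.4 V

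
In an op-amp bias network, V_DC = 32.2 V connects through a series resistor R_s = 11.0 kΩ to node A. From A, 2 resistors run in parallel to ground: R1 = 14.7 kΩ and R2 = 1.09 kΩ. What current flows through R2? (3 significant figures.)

I ≈ 2.50 mA

Parallel bank: R_p = 1/(1/14.7 + 1/1.09) = 1.015 kΩ.
V_A = 32.2 × 1.015/12.01 = 2.720 V.
I(R2) = V_A / R2 = 2.720/1.09 = 2.495 mA.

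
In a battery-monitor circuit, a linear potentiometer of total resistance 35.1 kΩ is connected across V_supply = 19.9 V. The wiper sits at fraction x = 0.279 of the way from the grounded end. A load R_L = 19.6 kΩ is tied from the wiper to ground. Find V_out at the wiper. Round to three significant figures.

V_out ≈ 4.08 V

Split the track: R_lower = x·R_p = 9.793 kΩ, R_upper = (1−x)·R_p = 25.31 kΩ.
R_L loads the lower segment: effective lower R = 6.530 kΩ.
V_out = 19.9 × 6.530/(25.31 + 6.530) = 4.082 V.
(Unloaded: V_out = x·V_supply = 5.55 V.)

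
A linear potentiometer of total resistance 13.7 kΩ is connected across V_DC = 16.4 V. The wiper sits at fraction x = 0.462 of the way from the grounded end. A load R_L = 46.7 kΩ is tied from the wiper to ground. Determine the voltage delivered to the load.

Split the track: R_lower = x·R_p = 6.329 kΩ, R_upper = (1−x)·R_p = 7.371 kΩ.
Lower segment in parallel with the load: 6.329 ‖ 46.7 = 5.574 kΩ.
Then V_out = V_DC · 5.574/(7.371 + 5.574) = 7.062 V.
(Unloaded: V_out = x·V_DC = 7.58 V.)

V_out ≈ 7.06 V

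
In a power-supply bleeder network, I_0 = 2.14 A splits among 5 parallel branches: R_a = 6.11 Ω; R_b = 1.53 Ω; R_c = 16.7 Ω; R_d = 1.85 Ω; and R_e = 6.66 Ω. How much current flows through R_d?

Conductances: ΣG = 1/6.11 + 1/1.53 + 1/16.7 + 1/1.85 + 1/6.66 = 1.568 (1/Ω).
Current divider: I(R_d) = I_0 · G_k/ΣG = 2.14 × (0.5405/1.568) = 2.14 × 0.3448 = 0.7378 A.

I ≈ 0.738 A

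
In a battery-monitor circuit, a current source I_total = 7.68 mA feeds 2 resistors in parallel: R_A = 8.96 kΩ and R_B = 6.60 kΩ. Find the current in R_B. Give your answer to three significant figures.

I ≈ 4.42 mA

For two parallel branches, I_k = I_total · (other R)/(sum of R).
So I = 7.68 × 8.96/15.56 = 4.422 mA.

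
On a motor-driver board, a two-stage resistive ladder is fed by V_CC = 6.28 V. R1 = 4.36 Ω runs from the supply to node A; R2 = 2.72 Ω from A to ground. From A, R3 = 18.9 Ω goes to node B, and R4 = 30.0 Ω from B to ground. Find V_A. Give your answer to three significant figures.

V_A ≈ 2.33 V

Node A sees R2 in parallel with the series input of stage 2, R3 + R4 = 48.90 Ω.
Effective lower resistance at A: R2 ‖ 48.90 = 2.577 Ω.
So V_A = 6.28 × 0.3715 = 2.333 V.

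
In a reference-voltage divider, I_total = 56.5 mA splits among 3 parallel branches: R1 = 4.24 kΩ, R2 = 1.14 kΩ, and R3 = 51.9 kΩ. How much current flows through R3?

I ≈ 0.961 mA

Conductances: ΣG = 1/4.24 + 1/1.14 + 1/51.9 = 1.132 (1/kΩ).
Current divider: I(R3) = I_total · G_k/ΣG = 56.5 × (0.01927/1.132) = 56.5 × 0.01702 = 0.9614 mA.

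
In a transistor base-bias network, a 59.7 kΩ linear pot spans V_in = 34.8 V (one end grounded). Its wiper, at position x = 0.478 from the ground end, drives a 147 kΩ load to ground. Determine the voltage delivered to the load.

Lower segment x·R_p = 28.54 kΩ; upper segment (1−x)·R_p = 31.16 kΩ.
Lower segment in parallel with the load: 28.54 ‖ 147 = 23.90 kΩ.
Then V_out = V_in · 23.90/(31.16 + 23.90) = 15.10 V.

V_out ≈ 15.1 V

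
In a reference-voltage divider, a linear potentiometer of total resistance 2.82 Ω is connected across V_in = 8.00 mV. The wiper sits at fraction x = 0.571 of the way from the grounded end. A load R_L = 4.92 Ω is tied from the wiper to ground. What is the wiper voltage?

The pot divides into 1.210 Ω above the wiper and 1.610 Ω below.
Lower segment in parallel with the load: 1.610 ‖ 4.92 = 1.213 Ω.
Then V_out = V_in · 1.213/(1.210 + 1.213) = 4.006 mV.
(Unloaded: V_out = x·V_in = 4.57 mV.)

V_out ≈ 4.01 mV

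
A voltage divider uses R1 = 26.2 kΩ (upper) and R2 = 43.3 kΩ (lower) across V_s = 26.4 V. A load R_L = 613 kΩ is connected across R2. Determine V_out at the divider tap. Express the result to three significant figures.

The load sits in parallel with R2, giving an effective lower resistance R2' = R2·R_L/(R2+R_L) = 40.44 kΩ.
Then V_out = V_s · R2'/(R1 + R2') = 26.4 × 40.44/66.64 = 16.02 V.

V_out ≈ 16.0 V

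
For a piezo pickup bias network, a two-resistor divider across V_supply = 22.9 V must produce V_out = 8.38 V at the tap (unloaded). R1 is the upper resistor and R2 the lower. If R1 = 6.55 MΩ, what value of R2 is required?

The divider ratio is R2/(R1+R2) = 8.38/22.9 = 0.3659.
So R2 = R1 · V_out/(V_supply − V_out) = 6.55 × 8.38/(22.9 − 8.38) = 6.55 × 0.5771 = 3.780 MΩ.

R2 ≈ 3.78 MΩ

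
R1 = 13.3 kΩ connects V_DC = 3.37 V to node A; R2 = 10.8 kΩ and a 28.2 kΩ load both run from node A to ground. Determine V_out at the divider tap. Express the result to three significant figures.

V_out ≈ 1.25 V

The load sits in parallel with R2, giving an effective lower resistance R2' = R2·R_L/(R2+R_L) = 7.809 kΩ.
Now apply the divider: V_out = 3.37 × 0.3699 = 1.247 V.
(Unloaded it would be 1.51 V; the load pulls it down.)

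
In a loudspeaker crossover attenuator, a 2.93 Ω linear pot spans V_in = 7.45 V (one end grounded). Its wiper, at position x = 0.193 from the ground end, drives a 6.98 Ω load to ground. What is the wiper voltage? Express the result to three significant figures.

V_out ≈ 1.35 V

Split the track: R_lower = x·R_p = 0.5655 Ω, R_upper = (1−x)·R_p = 2.365 Ω.
Lower segment in parallel with the load: 0.5655 ‖ 6.98 = 0.5231 Ω.
V_out = 7.45 × 0.5231/(2.365 + 0.5231) = 1.350 V.
(Unloaded: V_out = x·V_in = 1.44 V.)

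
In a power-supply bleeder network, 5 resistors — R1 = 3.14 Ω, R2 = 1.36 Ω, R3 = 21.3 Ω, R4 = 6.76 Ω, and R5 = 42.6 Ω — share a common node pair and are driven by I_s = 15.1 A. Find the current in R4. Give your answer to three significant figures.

I ≈ 1.76 A

ΣG = 1/3.14 + 1/1.36 + 1/21.3 + 1/6.76 + 1/42.6 = 1.272.
By the current-divider rule, I = I_s · G_k/ΣG = 15.1 × 0.1163 = 1.756 A.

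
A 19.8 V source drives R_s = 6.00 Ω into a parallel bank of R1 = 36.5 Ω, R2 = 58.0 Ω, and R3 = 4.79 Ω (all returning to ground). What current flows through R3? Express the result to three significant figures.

Equivalent of the parallel group: R_p = 3.946 Ω.
V_A by voltage divider: V_A = 19.8 × 3.946/(6.00 + 3.946) = 7.856 V.
I(R3) = V_A / R3 = 7.856/4.79 = 1.640 A.
(Check via current divider: I_total = 1.991 A; share G_k/ΣG = 0.8238 → same result.)

I ≈ 1.64 A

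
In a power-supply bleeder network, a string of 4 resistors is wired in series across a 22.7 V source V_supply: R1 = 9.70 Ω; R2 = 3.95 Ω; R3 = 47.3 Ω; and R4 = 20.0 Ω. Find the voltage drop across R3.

V ≈ 13.3 V

ΣR = 9.70 + 3.95 + 47.3 + 20.0 = 80.95 Ω.
By the voltage-divider rule, V = 22.7 × 47.30/80.95 = 13.26 V.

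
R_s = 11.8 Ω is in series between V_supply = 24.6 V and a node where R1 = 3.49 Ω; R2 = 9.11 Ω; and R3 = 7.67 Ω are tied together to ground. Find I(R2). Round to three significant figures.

Parallel bank: R_p = 1/(1/3.49 + 1/9.11 + 1/7.67) = 1.899 Ω.
V_A by voltage divider: V_A = 24.6 × 1.899/(11.8 + 1.899) = 3.410 V.
I(R2) = V_A / R2 = 3.410/9.11 = 0.3743 A.
(Equivalently: I_total = 1.796 A, then current-divider fraction G_k/ΣG = 0.2084.)

I ≈ 0.374 A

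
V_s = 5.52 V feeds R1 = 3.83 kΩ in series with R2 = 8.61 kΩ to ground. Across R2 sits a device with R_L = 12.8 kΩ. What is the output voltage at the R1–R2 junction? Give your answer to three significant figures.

The load sits in parallel with R2, giving an effective lower resistance R2' = R2·R_L/(R2+R_L) = 5.148 kΩ.
Now apply the divider: V_out = 5.52 × 0.5734 = 3.165 V.
(Unloaded it would be 3.82 V; the load pulls it down.)

V_out ≈ 3.17 V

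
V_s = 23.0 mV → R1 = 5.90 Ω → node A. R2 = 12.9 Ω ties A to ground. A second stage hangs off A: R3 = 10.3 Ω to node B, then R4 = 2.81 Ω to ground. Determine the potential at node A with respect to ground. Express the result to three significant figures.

Looking into the second stage from A: R3 + R4 = 13.11 Ω appears in parallel with R2.
R2 ‖ (R3+R4) = 6.502 Ω.
V_A = 23.0 × 6.502/(5.90 + 6.502) = 12.06 mV.

V_A ≈ 12.1 mV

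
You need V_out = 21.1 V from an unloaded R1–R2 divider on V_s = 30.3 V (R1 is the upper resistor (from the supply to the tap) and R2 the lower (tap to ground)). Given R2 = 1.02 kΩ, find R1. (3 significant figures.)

V_out/V_s = R2/(R1+R2) = 0.6964.
R1 = R2·(1/k − 1) = 1.02 × 0.4360 = 0.4447 kΩ.

R1 ≈ 0.445 kΩ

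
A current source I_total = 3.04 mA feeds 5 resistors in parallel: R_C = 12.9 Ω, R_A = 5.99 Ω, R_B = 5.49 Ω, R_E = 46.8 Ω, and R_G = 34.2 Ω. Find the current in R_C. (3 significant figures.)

Total conductance ΣG = 1/12.9 + 1/5.99 + 1/5.49 + 1/46.8 + 1/34.2 = 0.4772 (units of 1/Ω).
Current divider: I(R_C) = I_total · G_k/ΣG = 3.04 × (0.07752/0.4772) = 3.04 × 0.1624 = 0.4938 mA.

I ≈ 0.494 mA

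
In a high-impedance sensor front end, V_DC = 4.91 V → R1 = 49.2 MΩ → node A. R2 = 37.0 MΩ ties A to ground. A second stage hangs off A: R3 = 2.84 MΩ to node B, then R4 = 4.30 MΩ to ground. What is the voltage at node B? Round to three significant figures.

The second stage (R3 + R4 = 7.140 MΩ) loads node A in parallel with R2.
Effective lower resistance at A: R2 ‖ 7.140 = 5.985 MΩ.
First divider: V_A = V_DC · 5.985/(49.2 + 5.985) = 0.5325 V.
V_B = V_A × 0.6022 = 0.3207 V.

V_B ≈ 0.321 V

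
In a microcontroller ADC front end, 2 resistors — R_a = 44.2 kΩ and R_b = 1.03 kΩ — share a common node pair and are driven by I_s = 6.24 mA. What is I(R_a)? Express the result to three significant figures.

I ≈ 0.142 mA

For two parallel branches, I_k = I_s · (other R)/(sum of R).
So I = 6.24 × 1.03/45.23 = 0.1421 mA.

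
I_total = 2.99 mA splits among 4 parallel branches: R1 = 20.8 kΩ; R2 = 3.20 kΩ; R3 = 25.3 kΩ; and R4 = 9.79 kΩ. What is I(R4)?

ΣG = 1/20.8 + 1/3.20 + 1/25.3 + 1/9.79 = 0.5022.
Current divider: I(R4) = I_total · G_k/ΣG = 2.99 × (0.1021/0.5022) = 2.99 × 0.2034 = 0.6081 mA.

I ≈ 0.608 mA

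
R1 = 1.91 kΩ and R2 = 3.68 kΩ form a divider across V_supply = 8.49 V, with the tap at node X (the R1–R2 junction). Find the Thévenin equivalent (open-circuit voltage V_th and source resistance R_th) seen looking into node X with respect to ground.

V_th ≈ 5.59 V, R_th ≈ 1.26 kΩ

Open-circuit (no load on X): V_th = V_supply · R2/(R1 + R2) = 8.49 × 3.68/(1.910 + 3.68) = 5.589 V.
With V_supply suppressed (replaced by a short), R_th = R1 ‖ R2 = (1.910 × 3.68)/(1.910 + 3.68) = 1.257 kΩ.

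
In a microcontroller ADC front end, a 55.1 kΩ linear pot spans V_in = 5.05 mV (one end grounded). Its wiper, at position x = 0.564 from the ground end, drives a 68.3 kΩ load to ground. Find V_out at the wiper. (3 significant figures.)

The pot divides into 24.02 kΩ above the wiper and 31.08 kΩ below.
(x·R_p) ‖ R_L = 21.36 kΩ.
Then V_out = V_in · 21.36/(24.02 + 21.36) = 2.377 mV.

V_out ≈ 2.38 mV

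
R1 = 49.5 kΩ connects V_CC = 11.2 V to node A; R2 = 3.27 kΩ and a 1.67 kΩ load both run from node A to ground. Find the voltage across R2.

V_out ≈ 0.245 V

R2 ‖ R_L = (3.27 × 1.67)/(3.27 + 1.67) = 1.105 kΩ.
Voltage divider with the loaded lower leg: V_out = 11.2 × 1.105/(49.5 + 1.105) = 11.2 × 0.02184 = 0.2447 V.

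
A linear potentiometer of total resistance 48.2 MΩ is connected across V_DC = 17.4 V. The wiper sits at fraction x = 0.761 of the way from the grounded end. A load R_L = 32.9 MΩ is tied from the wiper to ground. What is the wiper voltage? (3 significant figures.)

V_out ≈ 10.5 V

The pot divides into 11.52 MΩ above the wiper and 36.68 MΩ below.
R_L loads the lower segment: effective lower R = 17.34 MΩ.
Loaded-divider output: V_out = 17.4 × 0.6009 = 10.46 V.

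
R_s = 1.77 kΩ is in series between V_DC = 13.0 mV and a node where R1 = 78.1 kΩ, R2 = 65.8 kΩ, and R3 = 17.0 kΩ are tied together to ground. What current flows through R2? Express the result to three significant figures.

I ≈ 0.171 µA

Equivalent of the parallel group: R_p = 11.52 kΩ.
Node voltage V_A = V_DC · R_p/(R_s + R_p) = 13.0 × 0.8668 = 11.27 mV.
Branch current I = V_A/R2 = 11.27/65.8 = 0.1713 µA.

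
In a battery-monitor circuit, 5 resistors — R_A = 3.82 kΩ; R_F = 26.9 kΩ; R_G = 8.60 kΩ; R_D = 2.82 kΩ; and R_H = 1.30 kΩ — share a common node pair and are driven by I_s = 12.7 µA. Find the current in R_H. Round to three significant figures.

I ≈ 6.35 µA

Conductances: ΣG = 1/3.82 + 1/26.9 + 1/8.60 + 1/2.82 + 1/1.30 = 1.539 (1/kΩ).
By the current-divider rule, I = I_s · G_k/ΣG = 12.7 × 0.4998 = 6.347 µA.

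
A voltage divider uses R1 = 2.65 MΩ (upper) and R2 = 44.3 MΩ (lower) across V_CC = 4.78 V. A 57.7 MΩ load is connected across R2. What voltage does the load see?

V_out ≈ 4.32 V

First combine the lower leg with the load: R2 ‖ R_L = 25.06 MΩ.
Now apply the divider: V_out = 4.78 × 0.9044 = 4.323 V.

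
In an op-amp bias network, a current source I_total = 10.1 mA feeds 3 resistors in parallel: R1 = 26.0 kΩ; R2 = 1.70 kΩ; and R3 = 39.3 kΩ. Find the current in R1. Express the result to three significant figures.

Total conductance ΣG = 1/26.0 + 1/1.70 + 1/39.3 = 0.6521 (units of 1/kΩ).
Current divider: I(R1) = I_total · G_k/ΣG = 10.1 × (0.03846/0.6521) = 10.1 × 0.05898 = 0.5957 mA.

I ≈ 0.596 mA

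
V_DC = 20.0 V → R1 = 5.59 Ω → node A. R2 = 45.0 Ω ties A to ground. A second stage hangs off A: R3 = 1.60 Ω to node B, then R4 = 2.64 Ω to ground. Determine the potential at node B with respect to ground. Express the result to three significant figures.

V_B ≈ 5.10 V

Looking into the second stage from A: R3 + R4 = 4.240 Ω appears in parallel with R2.
Effective lower resistance at A: R2 ‖ 4.240 = 3.875 Ω.
So V_A = 20.0 × 0.4094 = 8.188 V.
Then the unloaded second divider: V_B = V_A × R4/(R3+R4) = 8.188 × 0.6226 = 5.098 V.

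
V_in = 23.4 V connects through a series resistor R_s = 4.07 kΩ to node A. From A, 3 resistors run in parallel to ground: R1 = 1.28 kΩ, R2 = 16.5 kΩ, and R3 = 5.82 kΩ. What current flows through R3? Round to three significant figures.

Equivalent of the parallel group: R_p = 0.9865 kΩ.
Node voltage V_A = V_in · R_p/(R_s + R_p) = 23.4 × 0.1951 = 4.565 V.
I(R3) = V_A / R3 = 4.565/5.82 = 0.7844 mA.

I ≈ 0.784 mA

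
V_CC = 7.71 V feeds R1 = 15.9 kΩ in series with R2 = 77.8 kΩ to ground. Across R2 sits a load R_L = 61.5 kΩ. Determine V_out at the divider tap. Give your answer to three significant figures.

The load sits in parallel with R2, giving an effective lower resistance R2' = R2·R_L/(R2+R_L) = 34.35 kΩ.
Now apply the divider: V_out = 7.71 × 0.6836 = 5.270 V.
(Unloaded it would be 6.40 V; the load pulls it down.)

V_out ≈ 5.27 V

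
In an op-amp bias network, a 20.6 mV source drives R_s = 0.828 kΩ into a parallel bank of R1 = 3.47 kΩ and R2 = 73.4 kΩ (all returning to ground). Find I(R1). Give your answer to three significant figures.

I ≈ 4.75 µA

Equivalent of the parallel group: R_p = 3.313 kΩ.
V_A = 20.6 × 3.313/4.141 = 16.48 mV.
I(R1) = V_A / R1 = 16.48/3.47 = 4.750 µA.
(Check via current divider: I_total = 4.974 µA; share G_k/ΣG = 0.9549 → same result.)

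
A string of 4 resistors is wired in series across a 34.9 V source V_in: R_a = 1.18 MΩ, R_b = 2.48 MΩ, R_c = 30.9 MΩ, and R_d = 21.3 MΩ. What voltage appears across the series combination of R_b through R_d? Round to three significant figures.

V ≈ 34.2 V

Total series resistance ΣR = 1.18 + 2.48 + 30.9 + 21.3 = 55.86 MΩ.
R_{R_b..R_d} = 2.48 + 30.9 + 21.3 = 54.68 MΩ.
V = V_in · R/ΣR = 34.9 × 0.9789 = 34.16 V.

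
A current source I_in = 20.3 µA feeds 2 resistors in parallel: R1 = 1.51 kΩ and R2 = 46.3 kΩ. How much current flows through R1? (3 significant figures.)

I ≈ 19.7 µA

With just two branches, the current splits inversely with resistance.
I(R1) = 20.3 × 46.3/(1.51 + 46.3) = 20.3 × 0.9684 = 19.66 µA.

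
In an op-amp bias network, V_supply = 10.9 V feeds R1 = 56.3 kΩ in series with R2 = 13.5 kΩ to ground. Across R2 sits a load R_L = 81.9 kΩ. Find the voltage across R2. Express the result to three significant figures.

R2 ‖ R_L = (13.5 × 81.9)/(13.5 + 81.9) = 11.59 kΩ.
Voltage divider with the loaded lower leg: V_out = 10.9 × 11.59/(56.3 + 11.59) = 10.9 × 0.1707 = 1.861 V.

V_out ≈ 1.86 V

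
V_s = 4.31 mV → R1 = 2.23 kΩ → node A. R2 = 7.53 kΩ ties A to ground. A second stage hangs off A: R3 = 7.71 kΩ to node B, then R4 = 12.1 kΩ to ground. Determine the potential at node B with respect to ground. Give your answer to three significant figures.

Node A sees R2 in parallel with the series input of stage 2, R3 + R4 = 19.81 kΩ.
Effective lower resistance at A: R2 ‖ 19.81 = 5.456 kΩ.
V_A = 4.31 × 5.456/(2.23 + 5.456) = 3.060 mV.
Then the unloaded second divider: V_B = V_A × R4/(R3+R4) = 3.060 × 0.6108 = 1.869 mV.

V_B ≈ 1.87 mV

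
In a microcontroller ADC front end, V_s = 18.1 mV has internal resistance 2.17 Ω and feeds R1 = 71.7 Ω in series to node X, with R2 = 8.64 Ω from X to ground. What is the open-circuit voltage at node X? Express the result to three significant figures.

V_th ≈ 1.90 mV

R1' = 2.17 + 71.7 = 73.87 Ω (source resistance + R1).
Open-circuit (no load on X): V_th = V_s · R2/(R1' + R2) = 18.1 × 8.64/(73.87 + 8.64) = 1.895 mV.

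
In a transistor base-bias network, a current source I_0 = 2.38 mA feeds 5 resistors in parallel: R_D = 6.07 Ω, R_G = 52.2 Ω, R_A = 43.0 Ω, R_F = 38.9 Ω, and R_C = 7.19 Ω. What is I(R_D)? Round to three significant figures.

I ≈ 1.05 mA

ΣG = 1/6.07 + 1/52.2 + 1/43.0 + 1/38.9 + 1/7.19 = 0.3719.
By the current-divider rule, I = I_0 · G_k/ΣG = 2.38 × 0.4429 = 1.054 mA.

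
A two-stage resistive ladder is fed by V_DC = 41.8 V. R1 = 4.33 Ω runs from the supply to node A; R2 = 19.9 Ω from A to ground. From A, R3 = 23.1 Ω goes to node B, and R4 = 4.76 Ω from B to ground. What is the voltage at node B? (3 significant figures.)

V_B ≈ 5.20 V

The second stage (R3 + R4 = 27.86 Ω) loads node A in parallel with R2.
R2 ‖ (R3+R4) = 11.61 Ω.
First divider: V_A = V_DC · 11.61/(4.33 + 11.61) = 30.44 V.
V_B = V_A × 0.1709 = 5.202 V.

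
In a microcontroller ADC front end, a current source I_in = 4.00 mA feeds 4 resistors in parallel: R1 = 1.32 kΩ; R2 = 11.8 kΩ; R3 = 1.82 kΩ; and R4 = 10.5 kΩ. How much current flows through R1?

Conductances: ΣG = 1/1.32 + 1/11.8 + 1/1.82 + 1/10.5 = 1.487 (1/kΩ).
By the current-divider rule, I = I_in · G_k/ΣG = 4.00 × 0.5095 = 2.038 mA.

I ≈ 2.04 mA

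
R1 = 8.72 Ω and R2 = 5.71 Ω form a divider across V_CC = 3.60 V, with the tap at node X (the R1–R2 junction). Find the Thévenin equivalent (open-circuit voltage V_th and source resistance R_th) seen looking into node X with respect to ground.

V_th ≈ 1.42 V, R_th ≈ 3.45 Ω

V_th is the unloaded tap voltage: V_CC · R2/(R1+R2) = 3.60 × 0.3957 = 1.425 V.
Zeroing V_CC shorts the top of R1 to ground, so R_th = R1 ‖ R2 = 3.451 Ω.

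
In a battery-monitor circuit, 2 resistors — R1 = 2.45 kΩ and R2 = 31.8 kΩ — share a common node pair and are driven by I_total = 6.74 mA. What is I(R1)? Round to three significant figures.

I ≈ 6.26 mA

For two parallel branches, I_k = I_total · (other R)/(sum of R).
I(R1) = 6.74 × 31.8/(2.45 + 31.8) = 6.74 × 0.9285 = 6.258 mA.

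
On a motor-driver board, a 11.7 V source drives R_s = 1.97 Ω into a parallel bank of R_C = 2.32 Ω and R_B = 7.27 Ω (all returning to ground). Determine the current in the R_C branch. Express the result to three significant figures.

I ≈ 2.38 A

Equivalent of the parallel group: R_p = 1.759 Ω.
V_A by voltage divider: V_A = 11.7 × 1.759/(1.97 + 1.759) = 5.519 V.
I(R_C) = V_A / R_C = 5.519/2.32 = 2.379 A.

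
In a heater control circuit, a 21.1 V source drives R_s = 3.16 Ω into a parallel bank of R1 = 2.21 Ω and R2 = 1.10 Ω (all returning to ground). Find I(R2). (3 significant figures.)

Equivalent of the parallel group: R_p = 0.7344 Ω.
Node voltage V_A = V_DC · R_p/(R_s + R_p) = 21.1 × 0.1886 = 3.979 V.
Branch current I = V_A/R2 = 3.979/1.10 = 3.617 A.

I ≈ 3.62 A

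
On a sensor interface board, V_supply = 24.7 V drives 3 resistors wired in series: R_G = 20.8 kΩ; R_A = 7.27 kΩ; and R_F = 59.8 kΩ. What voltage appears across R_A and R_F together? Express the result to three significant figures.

Total series resistance ΣR = 20.8 + 7.27 + 59.8 = 87.87 kΩ.
R_{R_A..R_F} = 7.27 + 59.8 = 67.07 kΩ.
By the voltage-divider rule, V = 24.7 × 67.07/87.87 = 18.85 V.

V ≈ 18.9 V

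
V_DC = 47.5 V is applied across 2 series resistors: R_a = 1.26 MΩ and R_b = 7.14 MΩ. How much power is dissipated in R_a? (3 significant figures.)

Series current I = V_DC/ΣR = 47.5/8.400 = 5.655 µA.
V(R_a) = I·R = 7.125 V; P = V·I = 7.125 × 5.655 = 40.29 µW.

P ≈ 40.3 µW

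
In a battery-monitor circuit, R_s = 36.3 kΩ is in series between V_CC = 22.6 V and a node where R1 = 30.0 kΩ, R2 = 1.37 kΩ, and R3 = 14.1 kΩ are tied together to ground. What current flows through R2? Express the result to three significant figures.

I ≈ 0.527 mA

Combine the parallel branches: R_p = (1/30.0 + 1/1.37 + 1/14.1)⁻¹ = 1.199 kΩ.
V_A by voltage divider: V_A = 22.6 × 1.199/(36.3 + 1.199) = 0.7225 V.
Branch current I = V_A/R2 = 0.7225/1.37 = 0.5274 mA.
(Equivalently: I_total = 0.6027 mA, then current-divider fraction G_k/ΣG = 0.8750.)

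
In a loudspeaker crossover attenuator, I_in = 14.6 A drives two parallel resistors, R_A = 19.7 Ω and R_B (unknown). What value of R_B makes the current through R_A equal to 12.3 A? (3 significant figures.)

In a two-way split, I_A/I_in = R_B/(R_A + R_B).
12.3/14.6 = R_B/(R_A + R_B) → R_B = R_A · (0.8425)/(1 − 0.8425) = 19.7 × 5.348 = 105.4 Ω.

R_B ≈ 105 Ω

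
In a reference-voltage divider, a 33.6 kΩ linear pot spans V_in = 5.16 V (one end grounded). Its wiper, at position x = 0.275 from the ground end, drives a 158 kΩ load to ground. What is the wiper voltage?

The pot divides into 24.36 kΩ above the wiper and 9.240 kΩ below.
(x·R_p) ‖ R_L = 8.729 kΩ.
V_out = 5.16 × 8.729/(24.36 + 8.729) = 1.361 V.

V_out ≈ 1.36 V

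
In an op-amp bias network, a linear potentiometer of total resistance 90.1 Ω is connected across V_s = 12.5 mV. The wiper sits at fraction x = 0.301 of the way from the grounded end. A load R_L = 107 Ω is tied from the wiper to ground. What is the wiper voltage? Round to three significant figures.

The pot divides into 62.98 Ω above the wiper and 27.12 Ω below.
Lower segment in parallel with the load: 27.12 ‖ 107 = 21.64 Ω.
Loaded-divider output: V_out = 12.5 × 0.2557 = 3.196 mV.

V_out ≈ 3.20 mV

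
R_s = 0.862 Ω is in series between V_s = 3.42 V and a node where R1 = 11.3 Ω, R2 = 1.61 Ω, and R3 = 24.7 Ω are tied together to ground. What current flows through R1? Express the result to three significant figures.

Parallel bank: R_p = 1/(1/11.3 + 1/1.61 + 1/24.7) = 1.333 Ω.
Node voltage V_A = V_s · R_p/(R_s + R_p) = 3.42 × 0.6073 = 2.077 V.
Branch current I = V_A/R1 = 2.077/11.3 = 0.1838 A.

I ≈ 0.184 A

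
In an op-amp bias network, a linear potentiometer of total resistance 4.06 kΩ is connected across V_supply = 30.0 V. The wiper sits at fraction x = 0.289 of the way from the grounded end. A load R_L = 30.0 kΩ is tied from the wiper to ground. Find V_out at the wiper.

The pot divides into 2.887 kΩ above the wiper and 1.173 kΩ below.
R_L loads the lower segment: effective lower R = 1.129 kΩ.
V_out = 30.0 × 1.129/(2.887 + 1.129) = 8.435 V.
(Unloaded: V_out = x·V_supply = 8.67 V.)

V_out ≈ 8.44 V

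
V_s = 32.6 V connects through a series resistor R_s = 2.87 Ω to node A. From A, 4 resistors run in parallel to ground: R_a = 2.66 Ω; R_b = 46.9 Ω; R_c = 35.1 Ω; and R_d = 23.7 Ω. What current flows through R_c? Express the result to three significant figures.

Combine the parallel branches: R_p = (1/2.66 + 1/46.9 + 1/35.1 + 1/23.7)⁻¹ = 2.137 Ω.
V_A by voltage divider: V_A = 32.6 × 2.137/(2.87 + 2.137) = 13.91 V.
Branch current I = V_A/R_c = 13.91/35.1 = 0.3964 A.

I ≈ 0.396 A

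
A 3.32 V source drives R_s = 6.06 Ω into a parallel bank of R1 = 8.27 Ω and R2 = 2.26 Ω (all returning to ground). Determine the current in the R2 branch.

Equivalent of the parallel group: R_p = 1.775 Ω.
Node voltage V_A = V_supply · R_p/(R_s + R_p) = 3.32 × 0.2265 = 0.7521 V.
Branch current I = V_A/R2 = 0.7521/2.26 = 0.3328 A.

I ≈ 0.333 A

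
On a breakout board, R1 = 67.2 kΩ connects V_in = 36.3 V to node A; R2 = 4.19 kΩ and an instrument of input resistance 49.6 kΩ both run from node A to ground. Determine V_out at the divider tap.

First combine the lower leg with the load: R2 ‖ R_L = 3.864 kΩ.
Now apply the divider: V_out = 36.3 × 0.05437 = 1.974 V.
(Unloaded it would be 2.13 V; the load pulls it down.)

V_out ≈ 1.97 V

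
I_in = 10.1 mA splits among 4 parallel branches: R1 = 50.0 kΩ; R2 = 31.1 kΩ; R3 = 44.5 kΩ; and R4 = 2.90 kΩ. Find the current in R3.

I ≈ 0.541 mA

Conductances: ΣG = 1/50.0 + 1/31.1 + 1/44.5 + 1/2.90 = 0.4195 (1/kΩ).
Current divider: I(R3) = I_in · G_k/ΣG = 10.1 × (0.02247/0.4195) = 10.1 × 0.05357 = 0.5411 mA.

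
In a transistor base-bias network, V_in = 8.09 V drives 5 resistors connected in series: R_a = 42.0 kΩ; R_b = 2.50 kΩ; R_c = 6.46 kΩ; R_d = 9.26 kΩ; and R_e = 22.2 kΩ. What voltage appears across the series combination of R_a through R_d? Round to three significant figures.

V ≈ 5.91 V

Series total: ΣR = 42.0 + 2.50 + 6.46 + 9.26 + 22.2 = 82.42 kΩ.
R_{R_a..R_d} = 42.0 + 2.50 + 6.46 + 9.26 = 60.22 kΩ.
V = V_in · R/ΣR = 8.09 × 0.7306 = 5.911 V.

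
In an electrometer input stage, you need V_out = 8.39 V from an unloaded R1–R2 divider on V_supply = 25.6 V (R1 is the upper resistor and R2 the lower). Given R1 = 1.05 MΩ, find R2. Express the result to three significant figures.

R2 ≈ 0.512 MΩ

Required fraction k = V_out/V_supply = 0.3277.
So R2 = R1 · V_out/(V_supply − V_out) = 1.05 × 8.39/(25.6 − 8.39) = 1.05 × 0.4875 = 0.5119 MΩ.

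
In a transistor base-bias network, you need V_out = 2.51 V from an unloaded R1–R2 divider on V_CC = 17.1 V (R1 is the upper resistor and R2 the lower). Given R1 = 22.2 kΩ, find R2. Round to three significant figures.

The divider ratio is R2/(R1+R2) = 2.51/17.1 = 0.1468.
So R2 = R1 · V_out/(V_CC − V_out) = 22.2 × 2.51/(17.1 − 2.51) = 22.2 × 0.1720 = 3.819 kΩ.

R2 ≈ 3.82 kΩ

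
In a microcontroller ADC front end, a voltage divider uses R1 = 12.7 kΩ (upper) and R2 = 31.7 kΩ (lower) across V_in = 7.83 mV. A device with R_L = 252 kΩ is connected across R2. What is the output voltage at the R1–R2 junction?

V_out ≈ 5.40 mV

First combine the lower leg with the load: R2 ‖ R_L = 28.16 kΩ.
Now apply the divider: V_out = 7.83 × 0.6892 = 5.396 mV.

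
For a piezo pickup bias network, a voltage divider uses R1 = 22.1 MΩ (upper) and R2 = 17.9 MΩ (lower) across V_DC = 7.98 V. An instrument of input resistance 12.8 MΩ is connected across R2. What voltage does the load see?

The load sits in parallel with R2, giving an effective lower resistance R2' = R2·R_L/(R2+R_L) = 7.463 MΩ.
Voltage divider with the loaded lower leg: V_out = 7.98 × 7.463/(22.1 + 7.463) = 7.98 × 0.2524 = 2.015 V.

V_out ≈ 2.01 V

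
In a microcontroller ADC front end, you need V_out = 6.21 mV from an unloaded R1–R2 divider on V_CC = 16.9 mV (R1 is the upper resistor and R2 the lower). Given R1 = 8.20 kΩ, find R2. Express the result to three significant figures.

Required fraction k = V_out/V_CC = 0.3675.
R2 = R1 · 0.3675/(1 − 0.3675) = 4.764 kΩ.

R2 ≈ 4.76 kΩ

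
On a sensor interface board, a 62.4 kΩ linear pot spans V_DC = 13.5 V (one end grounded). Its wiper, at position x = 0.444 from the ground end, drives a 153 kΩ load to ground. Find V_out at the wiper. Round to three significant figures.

V_out ≈ 5.45 V

Lower segment x·R_p = 27.71 kΩ; upper segment (1−x)·R_p = 34.69 kΩ.
R_L loads the lower segment: effective lower R = 23.46 kΩ.
Then V_out = V_DC · 23.46/(34.69 + 23.46) = 5.446 V.
(Unloaded: V_out = x·V_DC = 5.99 V.)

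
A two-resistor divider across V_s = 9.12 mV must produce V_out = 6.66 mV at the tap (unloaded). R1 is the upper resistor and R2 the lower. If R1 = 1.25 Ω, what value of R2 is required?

V_out/V_s = R2/(R1+R2) = 0.7303.
Rearranging, R2 = R1·k/(1−k) = 1.25 × 2.707 = 3.384 Ω.

R2 ≈ 3.38 Ω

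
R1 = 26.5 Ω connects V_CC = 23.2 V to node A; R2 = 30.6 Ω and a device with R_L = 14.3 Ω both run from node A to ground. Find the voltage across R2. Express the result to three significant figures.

V_out ≈ 6.24 V

The load sits in parallel with R2, giving an effective lower resistance R2' = R2·R_L/(R2+R_L) = 9.746 Ω.
Then V_out = V_CC · R2'/(R1 + R2') = 23.2 × 9.746/36.25 = 6.238 V.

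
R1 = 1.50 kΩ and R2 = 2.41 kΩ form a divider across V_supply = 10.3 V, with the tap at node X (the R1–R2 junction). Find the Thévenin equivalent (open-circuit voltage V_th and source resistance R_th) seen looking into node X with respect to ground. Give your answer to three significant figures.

V_th is the unloaded tap voltage: V_supply · R2/(R1+R2) = 10.3 × 0.6164 = 6.349 V.
Zeroing V_supply shorts the top of R1 to ground, so R_th = R1 ‖ R2 = 0.9246 kΩ.

V_th ≈ 6.35 V, R_th ≈ 0.925 kΩ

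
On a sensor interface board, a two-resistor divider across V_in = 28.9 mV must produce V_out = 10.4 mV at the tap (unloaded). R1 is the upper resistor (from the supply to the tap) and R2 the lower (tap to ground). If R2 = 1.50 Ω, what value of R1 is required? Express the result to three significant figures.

R1 ≈ 2.67 Ω

Required fraction k = V_out/V_in = 0.3599.
Rearranging, R1 = R2·(1−k)/k = 1.50 × 1.779 = 2.668 Ω.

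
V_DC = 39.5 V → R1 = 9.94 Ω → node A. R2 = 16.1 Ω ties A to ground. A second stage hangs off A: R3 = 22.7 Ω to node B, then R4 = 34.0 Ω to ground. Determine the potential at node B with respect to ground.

V_B ≈ 13.2 V

Looking into the second stage from A: R3 + R4 = 56.70 Ω appears in parallel with R2.
Effective lower resistance at A: R2 ‖ 56.70 = 12.54 Ω.
So V_A = 39.5 × 0.5578 = 22.03 V.
Stage 2 is unloaded, so V_B = V_A · R4/(R3+R4) = 22.03 × 34.0/56.70 = 13.21 V.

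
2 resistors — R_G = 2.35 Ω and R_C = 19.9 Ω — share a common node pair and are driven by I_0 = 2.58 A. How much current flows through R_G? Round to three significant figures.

I ≈ 2.31 A

For two parallel branches, I_k = I_0 · (other R)/(sum of R).
So I = 2.58 × 19.9/22.25 = 2.308 A.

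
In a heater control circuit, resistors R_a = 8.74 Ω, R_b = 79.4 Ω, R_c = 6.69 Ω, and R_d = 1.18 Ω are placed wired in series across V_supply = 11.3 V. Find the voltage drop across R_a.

Series total: ΣR = 8.74 + 79.4 + 6.69 + 1.18 = 96.01 Ω.
By the voltage-divider rule, V = 11.3 × 8.740/96.01 = 1.029 V.

V ≈ 1.03 V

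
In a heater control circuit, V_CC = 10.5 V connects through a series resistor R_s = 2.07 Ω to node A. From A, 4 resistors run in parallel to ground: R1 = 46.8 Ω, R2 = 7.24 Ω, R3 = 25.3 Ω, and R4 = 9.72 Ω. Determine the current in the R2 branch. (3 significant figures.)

Parallel bank: R_p = 1/(1/46.8 + 1/7.24 + 1/25.3 + 1/9.72) = 3.312 Ω.
V_A by voltage divider: V_A = 10.5 × 3.312/(2.07 + 3.312) = 6.462 V.
I(R2) = V_A / R2 = 6.462/7.24 = 0.8925 A.

I ≈ 0.893 A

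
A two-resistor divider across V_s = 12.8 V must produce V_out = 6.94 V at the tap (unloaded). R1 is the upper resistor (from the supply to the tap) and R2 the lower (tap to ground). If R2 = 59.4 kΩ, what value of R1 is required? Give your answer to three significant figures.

V_out/V_s = R2/(R1+R2) = 0.5422.
So R1 = R2 · (V_s/V_out − 1) = 59.4 × (12.8/6.94 − 1) = 59.4 × 0.8444 = 50.16 kΩ.

R1 ≈ 50.2 kΩ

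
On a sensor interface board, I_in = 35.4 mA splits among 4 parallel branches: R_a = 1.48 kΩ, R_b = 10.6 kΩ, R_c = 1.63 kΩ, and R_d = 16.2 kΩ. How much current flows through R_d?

Conductances: ΣG = 1/1.48 + 1/10.6 + 1/1.63 + 1/16.2 = 1.445 (1/kΩ).
Current divider: I(R_d) = I_in · G_k/ΣG = 35.4 × (0.06173/1.445) = 35.4 × 0.04271 = 1.512 mA.

I ≈ 1.51 mA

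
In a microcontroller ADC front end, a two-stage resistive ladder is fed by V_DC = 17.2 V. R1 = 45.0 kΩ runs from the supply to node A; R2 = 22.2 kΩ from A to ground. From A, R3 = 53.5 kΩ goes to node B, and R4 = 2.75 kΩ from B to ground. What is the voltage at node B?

V_B ≈ 0.220 V

Node A sees R2 in parallel with the series input of stage 2, R3 + R4 = 56.25 kΩ.
R2 ‖ (R3+R4) = 15.92 kΩ.
So V_A = 17.2 × 0.2613 = 4.494 V.
Then the unloaded second divider: V_B = V_A × R4/(R3+R4) = 4.494 × 0.04889 = 0.2197 V.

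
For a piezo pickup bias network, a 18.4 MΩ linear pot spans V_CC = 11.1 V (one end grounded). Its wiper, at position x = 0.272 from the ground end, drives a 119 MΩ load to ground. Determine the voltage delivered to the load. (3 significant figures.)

Lower segment x·R_p = 5.005 MΩ; upper segment (1−x)·R_p = 13.40 MΩ.
(x·R_p) ‖ R_L = 4.803 MΩ.
Loaded-divider output: V_out = 11.1 × 0.2639 = 2.930 V.
(Unloaded: V_out = x·V_CC = 3.02 V.)

V_out ≈ 2.93 V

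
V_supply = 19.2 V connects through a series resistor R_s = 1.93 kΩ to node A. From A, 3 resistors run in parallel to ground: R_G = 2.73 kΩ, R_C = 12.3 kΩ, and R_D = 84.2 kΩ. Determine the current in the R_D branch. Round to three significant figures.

Combine the parallel branches: R_p = (1/2.73 + 1/12.3 + 1/84.2)⁻¹ = 2.176 kΩ.
V_A by voltage divider: V_A = 19.2 × 2.176/(1.93 + 2.176) = 10.18 V.
I(R_D) = V_A / R_D = 10.18/84.2 = 0.1209 mA.
(Check via current divider: I_total = 4.676 mA; share G_k/ΣG = 0.02585 → same result.)

I ≈ 0.121 mA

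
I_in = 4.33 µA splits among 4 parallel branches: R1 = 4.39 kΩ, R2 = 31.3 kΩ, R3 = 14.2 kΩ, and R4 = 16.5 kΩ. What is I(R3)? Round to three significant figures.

I ≈ 0.780 µA

ΣG = 1/4.39 + 1/31.3 + 1/14.2 + 1/16.5 = 0.3908.
By the current-divider rule, I = I_in · G_k/ΣG = 4.33 × 0.1802 = 0.7803 µA.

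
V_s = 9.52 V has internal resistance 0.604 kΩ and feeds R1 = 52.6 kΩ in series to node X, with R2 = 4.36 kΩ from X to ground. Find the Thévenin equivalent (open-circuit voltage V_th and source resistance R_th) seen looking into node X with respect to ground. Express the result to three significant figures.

R1' = 0.604 + 52.6 = 53.20 kΩ (source resistance + R1).
V_th is the unloaded tap voltage: V_s · R2/(R1'+R2) = 9.52 × 0.07574 = 0.7211 V.
With V_s suppressed (replaced by a short), R_th = R1' ‖ R2 = (53.20 × 4.36)/(53.20 + 4.36) = 4.030 kΩ.

V_th ≈ 0.721 V, R_th ≈ 4.03 kΩ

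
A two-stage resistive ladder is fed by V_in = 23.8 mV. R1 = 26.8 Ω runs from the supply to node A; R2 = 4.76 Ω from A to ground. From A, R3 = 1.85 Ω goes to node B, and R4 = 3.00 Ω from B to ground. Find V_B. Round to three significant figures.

Node A sees R2 in parallel with the series input of stage 2, R3 + R4 = 4.850 Ω.
Effective lower resistance at A: R2 ‖ 4.850 = 2.402 Ω.
V_A = 23.8 × 2.402/(26.8 + 2.402) = 1.958 mV.
V_B = V_A × 0.6186 = 1.211 mV.

V_B ≈ 1.21 mV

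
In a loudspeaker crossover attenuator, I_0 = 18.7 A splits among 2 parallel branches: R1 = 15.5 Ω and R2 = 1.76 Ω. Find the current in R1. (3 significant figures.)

With just two branches, the current splits inversely with resistance.
I(R1) = 18.7 × 1.76/(15.5 + 1.76) = 18.7 × 0.1020 = 1.907 A.

I ≈ 1.91 A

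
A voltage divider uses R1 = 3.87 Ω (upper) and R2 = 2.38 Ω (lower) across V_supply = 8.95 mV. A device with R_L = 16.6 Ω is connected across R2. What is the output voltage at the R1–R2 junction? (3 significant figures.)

The load sits in parallel with R2, giving an effective lower resistance R2' = R2·R_L/(R2+R_L) = 2.082 Ω.
Then V_out = V_supply · R2'/(R1 + R2') = 8.95 × 2.082/5.952 = 3.130 mV.

V_out ≈ 3.13 mV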